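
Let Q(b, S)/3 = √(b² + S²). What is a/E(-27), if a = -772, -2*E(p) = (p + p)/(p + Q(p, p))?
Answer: 772 - 2316*√2 ≈ -2503.3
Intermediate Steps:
Q(b, S) = 3*√(S² + b²) (Q(b, S) = 3*√(b² + S²) = 3*√(S² + b²))
E(p) = -p/(p + 3*√2*√(p²)) (E(p) = -(p + p)/(2*(p + 3*√(p² + p²))) = -2*p/(2*(p + 3*√(2*p²))) = -2*p/(2*(p + 3*(√2*√(p²)))) = -2*p/(2*(p + 3*√2*√(p²))) = -p/(p + 3*√2*√(p²)))
a/E(-27) = -(-772 + 2316*√2) = -772*(-1 + 3*√2) = 772 - 2316*√2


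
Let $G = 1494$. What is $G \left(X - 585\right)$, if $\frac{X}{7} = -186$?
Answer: $-2819178$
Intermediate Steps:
$X = -1302$ ($X = 7 \left(-186\right) = -1302$)
$G \left(X - 585\right) = 1494 \left(-1302 - 585\right) = 1494 \left(-1887\right) = -2819178$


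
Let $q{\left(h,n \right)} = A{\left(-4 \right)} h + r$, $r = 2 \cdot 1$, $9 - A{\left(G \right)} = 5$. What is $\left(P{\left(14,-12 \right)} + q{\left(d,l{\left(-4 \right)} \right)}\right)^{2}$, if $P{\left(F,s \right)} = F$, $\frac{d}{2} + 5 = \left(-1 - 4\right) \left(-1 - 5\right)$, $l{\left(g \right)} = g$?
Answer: $46656$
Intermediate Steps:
$A{\left(G \right)} = 4$ ($A{\left(G \right)} = 9 - 5 = 4$)
$d = 50$ ($d = -10 + 2 \left(-1 - 4\right) \left(-1 - 5\right) = -10 + 2 \left(\left(-5\right) \left(-6\right)\right) = -10 + 2 \cdot 30 = -10 + 60 = 50$)
$r = 2$
$q{\left(h,n \right)} = 2 + 4 h$ ($q{\left(h,n \right)} = 4 h + 2 = 2 + 4 h$)
$\left(P{\left(14,-12 \right)} + q{\left(d,l{\left(-4 \right)} \right)}\right)^{2} = \left(14 + \left(2 + 4 \cdot 50\right)\right)^{2} = \left(14 + \left(2 + 200\right)\right)^{2} = \left(14 + 202\right)^{2} = 216^{2} = 46656$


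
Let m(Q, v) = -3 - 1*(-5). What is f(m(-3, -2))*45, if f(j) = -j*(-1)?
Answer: 90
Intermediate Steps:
m(Q, v) = 2 (m(Q, v) = -3 + 5 = 2)
f(j) = j
f(m(-3, -2))*45 = 2*45 = 90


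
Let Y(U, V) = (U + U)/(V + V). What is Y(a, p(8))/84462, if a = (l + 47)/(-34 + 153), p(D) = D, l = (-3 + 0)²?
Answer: 1/1435854 ≈ 6.9645e-7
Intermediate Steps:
l = 9 (l = (-3)² = 9)
a = 8/17 (a = (9 + 47)/(-34 + 153) = 56/119 = 56*(1/119) = 8/17 ≈ 0.47059)
Y(U, V) = U/V (Y(U, V) = (2*U)/((2*V)) = (2*U)*(1/(2*V)) = U/V)
Y(a, p(8))/84462 = ((8/17)/8)/84462 = ((8/17)*(⅛))*(1/84462) = (1/17)*(1/84462) = 1/1435854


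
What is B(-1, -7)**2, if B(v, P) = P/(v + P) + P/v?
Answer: 3969/64 ≈ 62.016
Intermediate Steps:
B(v, P) = P/v + P/(P + v) (B(v, P) = P/(P + v) + P/v = P/v + P/(P + v))
B(-1, -7)**2 = (-7*(-7 + 2*(-1))/(-1*(-7 - 1)))**2 = (-7*(-1)*(-7 - 2)/(-8))**2 = (-7*(-1)*(-1/8)*(-9))**2 = (63/8)**2 = 3969/64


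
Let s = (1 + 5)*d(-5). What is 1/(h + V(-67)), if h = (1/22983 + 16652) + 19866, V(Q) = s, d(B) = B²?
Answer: 22983/842740645 ≈ 2.7272e-5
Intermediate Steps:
s = 150 (s = (1 + 5)*(-5)² = 6*25 = 150)
V(Q) = 150
h = 839293195/22983 (h = (1/22983 + 16652) + 19866 = 382712917/22983 + 19866 = 839293195/22983 ≈ 36518.)
1/(h + V(-67)) = 1/(839293195/22983 + 150) = 1/(842740645/22983) = 22983/842740645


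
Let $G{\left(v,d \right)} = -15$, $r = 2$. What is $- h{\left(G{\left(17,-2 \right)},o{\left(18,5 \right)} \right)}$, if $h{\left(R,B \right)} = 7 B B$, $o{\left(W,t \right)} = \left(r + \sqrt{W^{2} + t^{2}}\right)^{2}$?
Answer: $-911351 - 19768 \sqrt{349} \approx -1.2806 \cdot 10^{6}$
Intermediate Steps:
$o{\left(W,t \right)} = \left(2 + \sqrt{W^{2} + t^{2}}\right)^{2}$
$h{\left(R,B \right)} = 7 B^{2}$
$- h{\left(G{\left(17,-2 \right)},o{\left(18,5 \right)} \right)} = - 7 \left(\left(2 + \sqrt{18^{2} + 5^{2}}\right)^{2}\right)^{2} = - 7 \left(\left(2 + \sqrt{324 + 25}\right)^{2}\right)^{2} = - 7 \left(\left(2 + \sqrt{349}\right)^{2}\right)^{2} = - 7 \left(2 + \sqrt{349}\right)^{4}$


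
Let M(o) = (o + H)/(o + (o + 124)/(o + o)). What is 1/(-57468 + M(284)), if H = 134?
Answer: -20215/1161685942 ≈ -1.7401e-5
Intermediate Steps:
M(o) = (134 + o)/(o + (124 + o)/(2*o)) (M(o) = (o + 134)/(o + (o + 124)/(o + o)) = (134 + o)/(o + (124 + o)/((2*o))) = (134 + o)/(o + (124 + o)*(1/(2*o))) = (134 + o)/(o + (124 + o)/(2*o)))
1/(-57468 + M(284)) = 1/(-57468 + 2*284*(134 + 284)/(124 + 284 + 2*284²)) = 1/(-57468 + 2*284*418/(124 + 284 + 2*80656)) = 1/(-57468 + 2*284*418/(124 + 284 + 161312)) = 1/(-57468 + 2*284*418/161720) = 1/(-57468 + 2*284*(1/161720)*418) = 1/(-57468 + 29678/20215) = 1/(-1161685942/20215) = -20215/1161685942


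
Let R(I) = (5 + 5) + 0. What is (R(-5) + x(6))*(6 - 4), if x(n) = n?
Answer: 32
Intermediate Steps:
R(I) = 10 (R(I) = 10 + 0 = 10)
(R(-5) + x(6))*(6 - 4) = (10 + 6)*(6 - 4) = 16*2 = 32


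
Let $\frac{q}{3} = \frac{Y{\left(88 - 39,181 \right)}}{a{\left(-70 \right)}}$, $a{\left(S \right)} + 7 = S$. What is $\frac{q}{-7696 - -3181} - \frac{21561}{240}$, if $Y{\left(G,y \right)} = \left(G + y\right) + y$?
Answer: $- \frac{166566523}{1854160} \approx -89.834$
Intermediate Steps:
$a{\left(S \right)} = -7 + S$
$Y{\left(G,y \right)} = G + 2 y$
$q = - \frac{1233}{77}$ ($q = 3 \frac{\left(88 - 39\right) + 2 \cdot 181}{-7 - 70} = 3 \frac{49 + 362}{-77} = 3 \cdot 411 \left(- \frac{1}{77}\right) = 3 \left(- \frac{411}{77}\right) = - \frac{1233}{77} \approx -16.013$)
$\frac{q}{-7696 - -3181} - \frac{21561}{240} = - \frac{1233}{77 \left(-7696 - -3181\right)} - \frac{21561}{240} = - \frac{1233}{77 \left(-7696 + 3181\right)} - \frac{7187}{80} = - \frac{1233}{77 \left(-4515\right)} - \frac{7187}{80} = \left(- \frac{1233}{77}\right) \left(- \frac{1}{4515}\right) - \frac{7187}{80} = \frac{411}{115885} - \frac{7187}{80} = - \frac{166566523}{1854160}$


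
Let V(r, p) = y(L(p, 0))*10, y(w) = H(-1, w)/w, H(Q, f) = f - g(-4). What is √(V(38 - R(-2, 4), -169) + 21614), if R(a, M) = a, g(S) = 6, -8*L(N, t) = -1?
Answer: 2*√5286 ≈ 145.41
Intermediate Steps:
L(N, t) = ⅛ (L(N, t) = -⅛*(-1) = ⅛)
H(Q, f) = -6 + f (H(Q, f) = f - 1*6 = f - 6 = -6 + f)
y(w) = (-6 + w)/w
V(r, p) = -470 (V(r, p) = ((-6 + ⅛)/(⅛))*10 = (8*(-47/8))*10 = -47*10 = -470)
√(V(38 - R(-2, 4), -169) + 21614) = √(-470 + 21614) = √21144 = 2*√5286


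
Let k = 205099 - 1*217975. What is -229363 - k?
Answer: -216487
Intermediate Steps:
k = -12876 (k = 205099 - 217975 = -12876)
-229363 - k = -229363 - 1*(-12876) = -229363 + 12876 = -216487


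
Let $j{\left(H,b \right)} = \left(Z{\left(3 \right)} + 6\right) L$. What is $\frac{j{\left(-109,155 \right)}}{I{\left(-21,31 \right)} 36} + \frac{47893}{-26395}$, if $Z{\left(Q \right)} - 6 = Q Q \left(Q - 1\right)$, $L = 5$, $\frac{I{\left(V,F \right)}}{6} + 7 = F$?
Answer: $- \frac{40719677}{22805280} \approx -1.7855$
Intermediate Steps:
$I{\left(V,F \right)} = -42 + 6 F$
$Z{\left(Q \right)} = 6 + Q^{2} \left(-1 + Q\right)$ ($Z{\left(Q \right)} = 6 + Q Q \left(Q - 1\right) = 6 + Q^{2} \left(-1 + Q\right)$)
$j{\left(H,b \right)} = 150$ ($j{\left(H,b \right)} = \left(\left(6 + 3^{3} - 3^{2}\right) + 6\right) 5 = \left(\left(6 + 27 - 9\right) + 6\right) 5 = \left(24 + 6\right) 5 = 30 \cdot 5 = 150$)
$\frac{j{\left(-109,155 \right)}}{I{\left(-21,31 \right)} 36} + \frac{47893}{-26395} = \frac{150}{\left(-42 + 6 \cdot 31\right) 36} + \frac{47893}{-26395} = \frac{150}{\left(-42 + 186\right) 36} + 47893 \left(- \frac{1}{26395}\right) = \frac{150}{144 \cdot 36} - \frac{47893}{26395} = \frac{150}{5184} - \frac{47893}{26395} = 150 \cdot \frac{1}{5184} - \frac{47893}{26395} = \frac{25}{864} - \frac{47893}{26395} = - \frac{40719677}{22805280}$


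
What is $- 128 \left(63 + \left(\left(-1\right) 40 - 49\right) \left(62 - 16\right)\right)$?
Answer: $515968$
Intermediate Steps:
$- 128 \left(63 + \left(\left(-1\right) 40 - 49\right) \left(62 - 16\right)\right) = - 128 \left(63 + \left(-40 - 49\right) 46\right) = - 128 \left(63 - 4094\right) = \left(-128\right) \left(-4031\right) = 515968$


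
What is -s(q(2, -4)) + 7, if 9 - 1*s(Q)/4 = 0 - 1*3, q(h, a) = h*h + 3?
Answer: -41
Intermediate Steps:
q(h, a) = 3 + h**2 (q(h, a) = h**2 + 3 = 3 + h**2)
s(Q) = 48 (s(Q) = 36 - 4*(0 - 1*3) = 36 - 4*(0 - 3) = 36 - 4*(-3) = 36 + 12 = 48)
-s(q(2, -4)) + 7 = -1*48 + 7 = -48 + 7 = -41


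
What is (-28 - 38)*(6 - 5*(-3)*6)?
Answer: -6336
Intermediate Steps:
(-28 - 38)*(6 - 5*(-3)*6) = -66*(6 + 15*6) = -66*(6 + 90) = -66*96 = -6336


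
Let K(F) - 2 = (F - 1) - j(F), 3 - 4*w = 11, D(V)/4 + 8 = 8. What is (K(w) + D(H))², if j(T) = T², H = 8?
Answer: 25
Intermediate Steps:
D(V) = 0 (D(V) = -32 + 4*8 = -32 + 32 = 0)
w = -2 (w = ¾ - ¼*11 = ¾ - 11/4 = -2)
K(F) = 1 + F - F² (K(F) = 2 + ((F - 1) - F²) = 2 + ((-1 + F) - F²) = 2 + (-1 + F - F²) = 1 + F - F²)
(K(w) + D(H))² = ((1 - 2 - 1*(-2)²) + 0)² = ((1 - 2 - 1*4) + 0)² = ((1 - 2 - 4) + 0)² = (-5 + 0)² = (-5)² = 25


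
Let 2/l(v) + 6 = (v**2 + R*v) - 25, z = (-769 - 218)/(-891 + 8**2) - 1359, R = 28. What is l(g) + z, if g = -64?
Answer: -2552363684/1879771 ≈ -1357.8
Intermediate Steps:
z = -1122906/827 (z = -987/(-891 + 64) - 1359 = -987/(-827) - 1359 = -987*(-1/827) - 1359 = 987/827 - 1359 = -1122906/827 ≈ -1357.8)
l(v) = 2/(-31 + v**2 + 28*v) (l(v) = 2/(-6 + ((v**2 + 28*v) - 25)) = 2/(-6 + (-25 + v**2 + 28*v)) = 2/(-31 + v**2 + 28*v))
l(g) + z = 2/(-31 + (-64)**2 + 28*(-64)) - 1122906/827 = 2/(-31 + 4096 - 1792) - 1122906/827 = 2/2273 - 1122906/827 = -2552363684/1879771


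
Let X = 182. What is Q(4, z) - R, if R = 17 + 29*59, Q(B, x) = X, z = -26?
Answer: -1546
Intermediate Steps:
Q(B, x) = 182
R = 1728 (R = 17 + 1711 = 1728)
Q(4, z) - R = 182 - 1*1728 = 182 - 1728 = -1546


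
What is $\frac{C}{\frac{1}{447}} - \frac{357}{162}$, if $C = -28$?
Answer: $- \frac{675983}{54} \approx -12518.0$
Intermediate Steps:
$\frac{C}{\frac{1}{447}} - \frac{357}{162} = - \frac{28}{\frac{1}{447}} - \frac{357}{162} = - 28 \frac{1}{\frac{1}{447}} - \frac{119}{54} = \left(-28\right) 447 - \frac{119}{54} = -12516 - \frac{119}{54} = - \frac{675983}{54}$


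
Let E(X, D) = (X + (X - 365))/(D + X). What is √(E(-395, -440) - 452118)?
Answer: 15*I*√56040357/167 ≈ 672.4*I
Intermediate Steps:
E(X, D) = (-365 + 2*X)/(D + X) (E(X, D) = (X + (-365 + X))/(D + X) = (-365 + 2*X)/(D + X))
√(E(-395, -440) - 452118) = √((-365 + 2*(-395))/(-440 - 395) - 452118) = √((-365 - 790)/(-835) - 452118) = √(-1/835*(-1155) - 452118) = √(231/167 - 452118) = √(-75503475/167) = 15*I*√56040357/167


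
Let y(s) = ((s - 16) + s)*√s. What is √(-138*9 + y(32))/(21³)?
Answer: √(-1242 + 192*√2)/9261 ≈ 0.0033638*I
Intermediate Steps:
y(s) = √s*(-16 + 2*s) (y(s) = ((-16 + s) + s)*√s = (-16 + 2*s)*√s = √s*(-16 + 2*s))
√(-138*9 + y(32))/(21³) = √(-138*9 + 2*√32*(-8 + 32))/(21³) = √(-1242 + 2*(4*√2)*24)/9261 = √(-1242 + 192*√2)*(1/9261) = √(-1242 + 192*√2)/9261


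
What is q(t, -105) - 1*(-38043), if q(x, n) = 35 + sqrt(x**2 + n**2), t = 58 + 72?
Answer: 38078 + 5*sqrt(1117) ≈ 38245.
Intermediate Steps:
t = 130
q(x, n) = 35 + sqrt(n**2 + x**2)
q(t, -105) - 1*(-38043) = (35 + sqrt((-105)**2 + 130**2)) - 1*(-38043) = (35 + sqrt(11025 + 16900)) + 38043 = (35 + sqrt(27925)) + 38043 = (35 + 5*sqrt(1117)) + 38043 = 38078 + 5*sqrt(1117)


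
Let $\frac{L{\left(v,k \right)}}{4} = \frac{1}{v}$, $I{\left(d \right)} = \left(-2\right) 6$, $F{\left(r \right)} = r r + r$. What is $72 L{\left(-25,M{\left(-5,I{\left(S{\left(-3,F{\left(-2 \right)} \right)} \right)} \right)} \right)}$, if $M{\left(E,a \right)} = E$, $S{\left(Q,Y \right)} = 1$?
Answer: $- \frac{288}{25} \approx -11.52$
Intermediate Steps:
$F{\left(r \right)} = r + r^{2}$ ($F{\left(r \right)} = r^{2} + r = r + r^{2}$)
$I{\left(d \right)} = -12$
$L{\left(v,k \right)} = \frac{4}{v}$
$72 L{\left(-25,M{\left(-5,I{\left(S{\left(-3,F{\left(-2 \right)} \right)} \right)} \right)} \right)} = 72 \frac{4}{-25} = 72 \cdot 4 \left(- \frac{1}{25}\right) = 72 \left(- \frac{4}{25}\right) = - \frac{288}{25}$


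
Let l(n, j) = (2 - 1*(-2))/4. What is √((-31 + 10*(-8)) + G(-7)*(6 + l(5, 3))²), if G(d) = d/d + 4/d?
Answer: 3*I*√10 ≈ 9.4868*I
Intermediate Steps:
l(n, j) = 1 (l(n, j) = (2 + 2)*(¼) = 4*(¼) = 1)
G(d) = 1 + 4/d
√((-31 + 10*(-8)) + G(-7)*(6 + l(5, 3))²) = √((-31 + 10*(-8)) + ((4 - 7)/(-7))*(6 + 1)²) = √((-31 - 80) - ⅐*(-3)*7²) = √(-111 + (3/7)*49) = √(-111 + 21) = √(-90) = 3*I*√10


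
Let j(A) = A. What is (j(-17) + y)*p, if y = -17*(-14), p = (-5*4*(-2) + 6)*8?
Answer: 81328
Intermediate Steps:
p = 368 (p = (-20*(-2) + 6)*8 = (40 + 6)*8 = 46*8 = 368)
y = 238
(j(-17) + y)*p = (-17 + 238)*368 = 221*368 = 81328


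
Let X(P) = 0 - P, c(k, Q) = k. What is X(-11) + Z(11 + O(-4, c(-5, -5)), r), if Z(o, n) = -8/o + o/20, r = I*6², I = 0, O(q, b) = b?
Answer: 299/30 ≈ 9.9667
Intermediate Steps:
X(P) = -P
r = 0 (r = 0*6² = 0*36 = 0)
Z(o, n) = -8/o + o/20 (Z(o, n) = -8/o + o*(1/20) = -8/o + o/20)
X(-11) + Z(11 + O(-4, c(-5, -5)), r) = -1*(-11) + (-8/(11 - 5) + (11 - 5)/20) = 11 + (-8/6 + (1/20)*6) = 11 + (-8*⅙ + 3/10) = 11 + (-4/3 + 3/10) = 11 - 31/30 = 299/30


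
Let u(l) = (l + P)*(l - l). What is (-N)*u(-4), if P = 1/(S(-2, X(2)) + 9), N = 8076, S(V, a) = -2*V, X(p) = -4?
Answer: 0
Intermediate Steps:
P = 1/13 (P = 1/(-2*(-2) + 9) = 1/(4 + 9) = 1/13 ≈ 0.076923)
u(l) = 0 (u(l) = (l + 1/13)*(l - l) = (1/13 + l)*0 = 0)
(-N)*u(-4) = -1*8076*0 = -8076*0 = 0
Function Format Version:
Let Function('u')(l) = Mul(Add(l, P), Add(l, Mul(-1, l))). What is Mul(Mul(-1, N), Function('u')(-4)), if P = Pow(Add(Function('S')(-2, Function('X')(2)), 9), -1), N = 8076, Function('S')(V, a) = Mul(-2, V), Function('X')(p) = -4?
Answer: 0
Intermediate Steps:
P = Rational(1, 13) (P = Pow(Add(Mul(-2, -2), 9), -1) = Pow(Add(4, 9), -1) = Pow(13, -1) = Rational(1, 13) ≈ 0.076923)
Function('u')(l) = 0 (Function('u')(l) = Mul(Add(l, Rational(1, 13)), Add(l, Mul(-1, l))) = Mul(Add(Rational(1, 13), l), 0) = 0)
Mul(Mul(-1, N), Function('u')(-4)) = Mul(Mul(-1, 8076), 0) = Mul(-8076, 0) = 0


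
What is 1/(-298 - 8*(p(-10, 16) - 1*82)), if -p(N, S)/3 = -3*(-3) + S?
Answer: 1/958 ≈ 0.0010438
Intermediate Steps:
p(N, S) = -27 - 3*S (p(N, S) = -3*(-3*(-3) + S) = -3*(9 + S) = -27 - 3*S)
1/(-298 - 8*(p(-10, 16) - 1*82)) = 1/(-298 - 8*((-27 - 3*16) - 1*82)) = 1/(-298 - 8*((-27 - 48) - 82)) = 1/(-298 - 8*(-75 - 82)) = 1/(-298 - 8*(-157)) = 1/(-298 + 1256) = 1/958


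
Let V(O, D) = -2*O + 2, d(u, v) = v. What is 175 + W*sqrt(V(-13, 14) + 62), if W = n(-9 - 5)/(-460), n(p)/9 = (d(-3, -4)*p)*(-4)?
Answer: 175 + 1512*sqrt(10)/115 ≈ 216.58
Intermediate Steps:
V(O, D) = 2 - 2*O
n(p) = 144*p (n(p) = 9*(-4*p*(-4)) = 9*(16*p) = 144*p)
W = 504/115 (W = (144*(-9 - 5))/(-460) = (144*(-14))*(-1/460) = -2016*(-1/460) = 504/115 ≈ 4.3826)
175 + W*sqrt(V(-13, 14) + 62) = 175 + 504*sqrt((2 - 2*(-13)) + 62)/115 = 175 + 504*sqrt((2 + 26) + 62)/115 = 175 + 504*sqrt(28 + 62)/115 = 175 + 504*sqrt(90)/115 = 175 + 504*(3*sqrt(10))/115 = 175 + 1512*sqrt(10)/115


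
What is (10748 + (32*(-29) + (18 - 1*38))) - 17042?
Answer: -7242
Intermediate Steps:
(10748 + (32*(-29) + (18 - 1*38))) - 17042 = (10748 + (-928 + (18 - 38))) - 17042 = (10748 + (-928 - 20)) - 17042 = (10748 - 948) - 17042 = 9800 - 17042 = -7242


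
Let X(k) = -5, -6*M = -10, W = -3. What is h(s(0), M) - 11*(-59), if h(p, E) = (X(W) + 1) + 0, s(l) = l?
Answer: 645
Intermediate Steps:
M = 5/3 (M = -⅙*(-10) = 5/3 ≈ 1.6667)
h(p, E) = -4 (h(p, E) = (-5 + 1) + 0 = -4 + 0 = -4)
h(s(0), M) - 11*(-59) = -4 - 11*(-59) = -4 + 649 = 645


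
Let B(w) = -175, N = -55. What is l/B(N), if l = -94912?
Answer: 94912/175 ≈ 542.35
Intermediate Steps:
l/B(N) = -94912/(-175) = -94912*(-1/175) = 94912/175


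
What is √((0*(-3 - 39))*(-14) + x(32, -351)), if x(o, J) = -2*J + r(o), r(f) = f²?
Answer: √1726 ≈ 41.545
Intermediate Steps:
x(o, J) = o² - 2*J (x(o, J) = -2*J + o² = o² - 2*J)
√((0*(-3 - 39))*(-14) + x(32, -351)) = √((0*(-3 - 39))*(-14) + (32² - 2*(-351))) = √((0*(-42))*(-14) + (1024 + 702)) = √(0*(-14) + 1726) = √(0 + 1726) = √1726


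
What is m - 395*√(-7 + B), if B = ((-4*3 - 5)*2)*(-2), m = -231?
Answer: -231 - 395*√61 ≈ -3316.0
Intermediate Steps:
B = 68 (B = ((-12 - 5)*2)*(-2) = -17*2*(-2) = -34*(-2) = 68)
m - 395*√(-7 + B) = -231 - 395*√(-7 + 68) = -231 - 395*√61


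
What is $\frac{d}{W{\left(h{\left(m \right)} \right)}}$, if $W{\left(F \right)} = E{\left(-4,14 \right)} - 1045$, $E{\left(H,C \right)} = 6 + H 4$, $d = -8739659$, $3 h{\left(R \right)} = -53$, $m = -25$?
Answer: $\frac{8739659}{1055} \approx 8284.0$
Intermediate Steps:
$h{\left(R \right)} = - \frac{53}{3}$ ($h{\left(R \right)} = \frac{1}{3} \left(-53\right) = - \frac{53}{3}$)
$E{\left(H,C \right)} = 6 + 4 H$
$W{\left(F \right)} = -1055$ ($W{\left(F \right)} = \left(6 + 4 \left(-4\right)\right) - 1045 = \left(6 - 16\right) - 1045 = -10 - 1045 = -1055$)
$\frac{d}{W{\left(h{\left(m \right)} \right)}} = - \frac{8739659}{-1055} = \left(-8739659\right) \left(- \frac{1}{1055}\right) = \frac{8739659}{1055}$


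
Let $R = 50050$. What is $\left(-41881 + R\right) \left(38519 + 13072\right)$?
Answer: $421446879$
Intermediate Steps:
$\left(-41881 + R\right) \left(38519 + 13072\right) = \left(-41881 + 50050\right) \left(38519 + 13072\right) = 8169 \cdot 51591 = 421446879$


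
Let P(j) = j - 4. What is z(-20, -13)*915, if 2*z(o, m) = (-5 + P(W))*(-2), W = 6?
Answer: 2745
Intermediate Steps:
P(j) = -4 + j
z(o, m) = 3 (z(o, m) = ((-5 + (-4 + 6))*(-2))/2 = ((-5 + 2)*(-2))/2 = (-3*(-2))/2 = (½)*6 = 3)
z(-20, -13)*915 = 3*915 = 2745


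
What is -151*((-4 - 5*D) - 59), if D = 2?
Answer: 11023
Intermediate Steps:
-151*((-4 - 5*D) - 59) = -151*((-4 - 5*2) - 59) = -151*((-4 - 10) - 59) = -151*(-14 - 59) = -151*(-73) = 11023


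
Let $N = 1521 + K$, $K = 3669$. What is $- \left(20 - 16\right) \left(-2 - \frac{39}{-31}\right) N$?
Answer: $\frac{477480}{31} \approx 15403.0$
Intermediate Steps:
$N = 5190$ ($N = 1521 + 3669 = 5190$)
$- \left(20 - 16\right) \left(-2 - \frac{39}{-31}\right) N = - \left(20 - 16\right) \left(-2 - \frac{39}{-31}\right) 5190 = - 4 \left(-2 - - \frac{39}{31}\right) 5190 = - 4 \left(-2 + \frac{39}{31}\right) 5190 = - 4 \left(- \frac{23}{31}\right) 5190 = - \frac{\left(-92\right) 5190}{31} = \left(-1\right) \left(- \frac{477480}{31}\right) = \frac{477480}{31}$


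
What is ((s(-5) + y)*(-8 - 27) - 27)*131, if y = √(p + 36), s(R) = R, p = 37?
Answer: 19388 - 4585*√73 ≈ -19786.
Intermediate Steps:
y = √73 (y = √(37 + 36) = √73 ≈ 8.5440)
((s(-5) + y)*(-8 - 27) - 27)*131 = ((-5 + √73)*(-8 - 27) - 27)*131 = ((-5 + √73)*(-35) - 27)*131 = ((175 - 35*√73) - 27)*131 = (148 - 35*√73)*131 = 19388 - 4585*√73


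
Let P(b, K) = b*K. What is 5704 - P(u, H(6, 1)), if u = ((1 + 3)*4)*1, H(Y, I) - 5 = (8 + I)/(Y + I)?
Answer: 39224/7 ≈ 5603.4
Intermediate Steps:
H(Y, I) = 5 + (8 + I)/(I + Y) (H(Y, I) = 5 + (8 + I)/(Y + I) = 5 + (8 + I)/(I + Y))
u = 16 (u = (4*4)*1 = 16*1 = 16)
P(b, K) = K*b
5704 - P(u, H(6, 1)) = 5704 - (8 + 5*6 + 6*1)/(1 + 6)*16 = 5704 - (8 + 30 + 6)/7*16 = 5704 - (⅐)*44*16 = 5704 - 44*16/7 = 5704 - 1*704/7 = 5704 - 704/7 = 39224/7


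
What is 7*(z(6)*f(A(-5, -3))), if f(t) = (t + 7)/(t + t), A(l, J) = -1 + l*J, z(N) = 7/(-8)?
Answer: -147/32 ≈ -4.5938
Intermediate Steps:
z(N) = -7/8 (z(N) = 7*(-1/8) = -7/8)
A(l, J) = -1 + J*l
f(t) = (7 + t)/(2*t) (f(t) = (7 + t)/((2*t)) = (7 + t)*(1/(2*t)) = (7 + t)/(2*t))
7*(z(6)*f(A(-5, -3))) = 7*(-7*(7 + (-1 - 3*(-5)))/(16*(-1 - 3*(-5)))) = 7*(-7*(7 + (-1 + 15))/(16*(-1 + 15))) = 7*(-7*(7 + 14)/(16*14)) = 7*(-7*21/(16*14)) = 7*(-7/8*3/4) = 7*(-21/32) = -147/32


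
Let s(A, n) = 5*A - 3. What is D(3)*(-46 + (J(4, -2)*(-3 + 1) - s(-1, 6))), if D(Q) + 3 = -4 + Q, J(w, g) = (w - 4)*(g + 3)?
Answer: 152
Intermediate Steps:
s(A, n) = -3 + 5*A
J(w, g) = (-4 + w)*(3 + g)
D(Q) = -7 + Q (D(Q) = -3 + (-4 + Q) = -7 + Q)
D(3)*(-46 + (J(4, -2)*(-3 + 1) - s(-1, 6))) = (-7 + 3)*(-46 + ((-12 - 4*(-2) + 3*4 - 2*4)*(-3 + 1) - (-3 + 5*(-1)))) = -4*(-46 + ((-12 + 8 + 12 - 8)*(-2) - (-3 - 5))) = -4*(-46 + (0*(-2) - 1*(-8))) = -4*(-46 + (0 + 8)) = -4*(-46 + 8) = -4*(-38) = 152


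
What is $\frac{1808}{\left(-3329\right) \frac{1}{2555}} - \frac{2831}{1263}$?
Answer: $- \frac{5843777119}{4204527} \approx -1389.9$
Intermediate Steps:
$\frac{1808}{\left(-3329\right) \frac{1}{2555}} - \frac{2831}{1263} = \frac{1808}{- \frac{3329}{2555}} - \frac{2831}{1263} = 1808 \left(- \frac{2555}{3329}\right) - \frac{2831}{1263} = - \frac{4619440}{3329} - \frac{2831}{1263} = - \frac{5843777119}{4204527}$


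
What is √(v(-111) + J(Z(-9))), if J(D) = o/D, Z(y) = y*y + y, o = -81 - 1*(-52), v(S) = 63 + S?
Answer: I*√6970/12 ≈ 6.9572*I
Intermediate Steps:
o = -29 (o = -81 + 52 = -29)
Z(y) = y + y² (Z(y) = y² + y = y + y²)
J(D) = -29/D
√(v(-111) + J(Z(-9))) = √((63 - 111) - 29*(-1/(9*(1 - 9)))) = √(-48 - 29/((-9*(-8)))) = √(-48 - 29/72) = √(-3485/72) = I*√6970/12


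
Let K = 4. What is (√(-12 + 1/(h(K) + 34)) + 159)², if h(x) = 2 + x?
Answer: (3180 + I*√4790)²/400 ≈ 25269.0 + 1100.4*I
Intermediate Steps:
(√(-12 + 1/(h(K) + 34)) + 159)² = (√(-12 + 1/((2 + 4) + 34)) + 159)² = (√(-12 + 1/(6 + 34)) + 159)² = (√(-12 + 1/40) + 159)² = (√(-479/40) + 159)² = (I*√4790/20 + 159)² = (159 + I*√4790/20)²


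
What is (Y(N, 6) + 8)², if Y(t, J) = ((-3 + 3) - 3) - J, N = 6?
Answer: 1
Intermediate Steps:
Y(t, J) = -3 - J (Y(t, J) = (0 - 3) - J = -3 - J)
(Y(N, 6) + 8)² = ((-3 - 1*6) + 8)² = ((-3 - 6) + 8)² = (-9 + 8)² = (-1)² = 1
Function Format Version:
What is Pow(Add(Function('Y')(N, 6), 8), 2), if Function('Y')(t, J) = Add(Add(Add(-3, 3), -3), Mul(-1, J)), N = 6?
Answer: 1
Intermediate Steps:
Function('Y')(t, J) = Add(-3, Mul(-1, J)) (Function('Y')(t, J) = Add(Add(0, -3), Mul(-1, J)) = Add(-3, Mul(-1, J)))
Pow(Add(Function('Y')(N, 6), 8), 2) = Pow(Add(Add(-3, Mul(-1, 6)), 8), 2) = Pow(Add(Add(-3, -6), 8), 2) = Pow(Add(-9, 8), 2) = Pow(-1, 2) = 1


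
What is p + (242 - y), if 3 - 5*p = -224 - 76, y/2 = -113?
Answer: 2643/5 ≈ 528.60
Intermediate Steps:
y = -226 (y = 2*(-113) = -226)
p = 303/5 (p = 3/5 - (-224 - 76)/5 = 3/5 - 1/5*(-300) = 3/5 + 60 = 303/5 ≈ 60.600)
p + (242 - y) = 303/5 + (242 - 1*(-226)) = 303/5 + (242 + 226) = 303/5 + 468 = 2643/5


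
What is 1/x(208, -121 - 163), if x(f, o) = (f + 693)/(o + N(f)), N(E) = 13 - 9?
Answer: -280/901 ≈ -0.31077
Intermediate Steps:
N(E) = 4
x(f, o) = (693 + f)/(4 + o) (x(f, o) = (f + 693)/(o + 4) = (693 + f)/(4 + o))
1/x(208, -121 - 163) = 1/((693 + 208)/(4 + (-121 - 163))) = 1/(901/(4 - 284)) = 1/(901/(-280)) = 1/(-1/280*901) = 1/(-901/280) = -280/901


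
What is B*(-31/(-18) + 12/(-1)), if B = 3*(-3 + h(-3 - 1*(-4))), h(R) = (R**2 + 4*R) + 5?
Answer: -1295/6 ≈ -215.83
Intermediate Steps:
h(R) = 5 + R**2 + 4*R
B = 21 (B = 3*(-3 + (5 + (-3 - 1*(-4))**2 + 4*(-3 - 1*(-4)))) = 3*(-3 + (5 + (-3 + 4)**2 + 4*(-3 + 4))) = 3*(-3 + (5 + 1**2 + 4*1)) = 3*(-3 + (5 + 1 + 4)) = 3*(-3 + 10) = 3*7 = 21)
B*(-31/(-18) + 12/(-1)) = 21*(-31/(-18) + 12/(-1)) = 21*(-31*(-1/18) + 12*(-1)) = 21*(31/18 - 12) = 21*(-185/18) = -1295/6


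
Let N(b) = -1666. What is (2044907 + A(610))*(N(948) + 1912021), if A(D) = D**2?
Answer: 4617341407485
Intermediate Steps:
(2044907 + A(610))*(N(948) + 1912021) = (2044907 + 610**2)*(-1666 + 1912021) = (2044907 + 372100)*1910355 = 2417007*1910355 = 4617341407485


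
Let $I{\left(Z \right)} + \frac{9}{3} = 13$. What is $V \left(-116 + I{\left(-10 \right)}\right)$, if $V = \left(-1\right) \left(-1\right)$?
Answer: $-106$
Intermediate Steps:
$I{\left(Z \right)} = 10$ ($I{\left(Z \right)} = -3 + 13 = 10$)
$V = 1$
$V \left(-116 + I{\left(-10 \right)}\right) = 1 \left(-116 + 10\right) = 1 \left(-106\right) = -106$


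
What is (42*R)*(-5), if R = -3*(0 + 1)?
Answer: 630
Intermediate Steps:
R = -3 (R = -3*1 = -3)
(42*R)*(-5) = (42*(-3))*(-5) = -126*(-5) = 630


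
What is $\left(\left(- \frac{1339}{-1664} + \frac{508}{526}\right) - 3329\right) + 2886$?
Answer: $- \frac{14853551}{33664} \approx -441.23$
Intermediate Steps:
$\left(\left(- \frac{1339}{-1664} + \frac{508}{526}\right) - 3329\right) + 2886 = \left(\left(\left(-1339\right) \left(- \frac{1}{1664}\right) + 508 \cdot \frac{1}{526}\right) - 3329\right) + 2886 = \left(\left(\frac{103}{128} + \frac{254}{263}\right) - 3329\right) + 2886 = \left(\frac{59601}{33664} - 3329\right) + 2886 = - \frac{112007855}{33664} + 2886 = - \frac{14853551}{33664}$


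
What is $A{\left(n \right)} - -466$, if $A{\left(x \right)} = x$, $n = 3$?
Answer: $469$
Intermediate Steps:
$A{\left(n \right)} - -466 = 3 - -466 = 3 + 466 = 469$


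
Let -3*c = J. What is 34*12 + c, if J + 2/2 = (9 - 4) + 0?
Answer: 1220/3 ≈ 406.67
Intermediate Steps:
J = 4 (J = -1 + ((9 - 4) + 0) = -1 + (5 + 0) = -1 + 5 = 4)
c = -4/3 (c = -1/3*4 = -4/3 ≈ -1.3333)
34*12 + c = 34*12 - 4/3 = 408 - 4/3 = 1220/3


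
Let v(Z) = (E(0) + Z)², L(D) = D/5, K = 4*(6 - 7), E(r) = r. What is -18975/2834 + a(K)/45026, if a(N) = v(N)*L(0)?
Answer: -18975/2834 ≈ -6.6955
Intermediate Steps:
K = -4 (K = 4*(-1) = -4)
L(D) = D/5 (L(D) = D*(⅕) = D/5)
v(Z) = Z² (v(Z) = (0 + Z)² = Z²)
a(N) = 0 (a(N) = N²*((⅕)*0) = N²*0 = 0)
-18975/2834 + a(K)/45026 = -18975/2834 + 0/45026 = -18975*1/2834 + 0*(1/45026) = -18975/2834 + 0 = -18975/2834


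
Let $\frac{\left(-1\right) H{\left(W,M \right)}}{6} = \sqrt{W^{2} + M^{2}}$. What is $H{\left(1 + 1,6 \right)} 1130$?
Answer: $- 13560 \sqrt{10} \approx -42881.0$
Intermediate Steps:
$H{\left(W,M \right)} = - 6 \sqrt{M^{2} + W^{2}}$ ($H{\left(W,M \right)} = - 6 \sqrt{W^{2} + M^{2}} = - 6 \sqrt{M^{2} + W^{2}}$)
$H{\left(1 + 1,6 \right)} 1130 = - 6 \sqrt{6^{2} + \left(1 + 1\right)^{2}} \cdot 1130 = - 6 \sqrt{36 + 2^{2}} \cdot 1130 = - 6 \sqrt{36 + 4} \cdot 1130 = - 6 \sqrt{40} \cdot 1130 = - 6 \cdot 2 \sqrt{10} \cdot 1130 = - 12 \sqrt{10} \cdot 1130 = - 13560 \sqrt{10}$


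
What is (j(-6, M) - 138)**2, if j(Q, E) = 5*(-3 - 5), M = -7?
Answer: 31684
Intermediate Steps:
j(Q, E) = -40 (j(Q, E) = 5*(-8) = -40)
(j(-6, M) - 138)**2 = (-40 - 138)**2 = (-178)**2 = 31684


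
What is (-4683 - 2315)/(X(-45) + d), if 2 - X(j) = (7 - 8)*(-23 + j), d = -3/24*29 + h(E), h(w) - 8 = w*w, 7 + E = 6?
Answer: 55984/485 ≈ 115.43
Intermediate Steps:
E = -1 (E = -7 + 6 = -1)
h(w) = 8 + w² (h(w) = 8 + w*w = 8 + w²)
d = 43/8 (d = -3/24*29 + (8 + (-1)²) = -3*1/24*29 + (8 + 1) = -⅛*29 + 9 = -29/8 + 9 = 43/8 ≈ 5.3750)
X(j) = -21 + j (X(j) = 2 - (7 - 8)*(-23 + j) = 2 - (-1)*(-23 + j) = 2 - (23 - j) = 2 + (-23 + j) = -21 + j)
(-4683 - 2315)/(X(-45) + d) = (-4683 - 2315)/((-21 - 45) + 43/8) = -6998/(-66 + 43/8) = -6998/(-485/8) = -6998*(-8/485) = 55984/485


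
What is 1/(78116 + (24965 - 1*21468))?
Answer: 1/81613 ≈ 1.2253e-5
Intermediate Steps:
1/(78116 + (24965 - 1*21468)) = 1/(78116 + (24965 - 21468)) = 1/(78116 + 3497) = 1/81613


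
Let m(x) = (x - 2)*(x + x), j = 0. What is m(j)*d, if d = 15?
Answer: 0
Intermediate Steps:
m(x) = 2*x*(-2 + x) (m(x) = (-2 + x)*(2*x) = 2*x*(-2 + x))
m(j)*d = (2*0*(-2 + 0))*15 = (2*0*(-2))*15 = 0*15 = 0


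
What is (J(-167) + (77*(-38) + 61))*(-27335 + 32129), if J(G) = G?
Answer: -14535408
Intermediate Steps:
(J(-167) + (77*(-38) + 61))*(-27335 + 32129) = (-167 + (77*(-38) + 61))*(-27335 + 32129) = (-167 + (-2926 + 61))*4794 = (-167 - 2865)*4794 = -3032*4794 = -14535408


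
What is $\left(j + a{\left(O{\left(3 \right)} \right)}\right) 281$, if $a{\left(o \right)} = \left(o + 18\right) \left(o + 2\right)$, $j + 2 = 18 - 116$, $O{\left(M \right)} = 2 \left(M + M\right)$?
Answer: $89920$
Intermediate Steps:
$O{\left(M \right)} = 4 M$ ($O{\left(M \right)} = 2 \cdot 2 M = 4 M$)
$j = -100$ ($j = -2 + \left(18 - 116\right) = -2 - 98 = -100$)
$a{\left(o \right)} = \left(2 + o\right) \left(18 + o\right)$ ($a{\left(o \right)} = \left(18 + o\right) \left(2 + o\right) = \left(2 + o\right) \left(18 + o\right)$)
$\left(j + a{\left(O{\left(3 \right)} \right)}\right) 281 = \left(-100 + \left(36 + \left(4 \cdot 3\right)^{2} + 20 \cdot 4 \cdot 3\right)\right) 281 = \left(-100 + \left(36 + 12^{2} + 20 \cdot 12\right)\right) 281 = \left(-100 + \left(36 + 144 + 240\right)\right) 281 = \left(-100 + 420\right) 281 = 320 \cdot 281 = 89920$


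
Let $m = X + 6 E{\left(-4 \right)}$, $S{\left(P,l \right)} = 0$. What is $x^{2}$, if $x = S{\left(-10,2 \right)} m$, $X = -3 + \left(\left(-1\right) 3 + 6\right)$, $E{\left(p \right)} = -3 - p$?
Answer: $0$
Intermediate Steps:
$X = 0$ ($X = -3 + \left(-3 + 6\right) = -3 + 3 = 0$)
$m = 6$ ($m = 0 + 6 \left(-3 - -4\right) = 0 + 6 \left(-3 + 4\right) = 0 + 6 \cdot 1 = 0 + 6 = 6$)
$x = 0$ ($x = 0 \cdot 6 = 0$)
$x^{2} = 0^{2} = 0$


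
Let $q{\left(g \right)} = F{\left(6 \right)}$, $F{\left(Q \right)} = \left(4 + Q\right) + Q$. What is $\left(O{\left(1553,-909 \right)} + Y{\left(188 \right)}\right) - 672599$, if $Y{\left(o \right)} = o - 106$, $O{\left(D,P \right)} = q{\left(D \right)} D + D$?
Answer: $-646116$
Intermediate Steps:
$F{\left(Q \right)} = 4 + 2 Q$
$q{\left(g \right)} = 16$ ($q{\left(g \right)} = 4 + 2 \cdot 6 = 4 + 12 = 16$)
$O{\left(D,P \right)} = 17 D$ ($O{\left(D,P \right)} = 16 D + D = 17 D$)
$Y{\left(o \right)} = -106 + o$ ($Y{\left(o \right)} = o - 106 = -106 + o$)
$\left(O{\left(1553,-909 \right)} + Y{\left(188 \right)}\right) - 672599 = \left(17 \cdot 1553 + \left(-106 + 188\right)\right) - 672599 = \left(26401 + 82\right) - 672599 = 26483 - 672599 = -646116$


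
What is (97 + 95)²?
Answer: 36864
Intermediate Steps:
(97 + 95)² = 192² = 36864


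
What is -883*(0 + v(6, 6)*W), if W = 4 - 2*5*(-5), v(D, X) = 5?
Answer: -238410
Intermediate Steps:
W = 54 (W = 4 - 10*(-5) = 4 - 1*(-50) = 4 + 50 = 54)
-883*(0 + v(6, 6)*W) = -883*(0 + 5*54) = -883*(0 + 270) = -883*270 = -238410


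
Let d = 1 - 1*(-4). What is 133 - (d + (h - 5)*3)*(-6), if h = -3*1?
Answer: 19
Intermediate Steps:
h = -3
d = 5 (d = 1 + 4 = 5)
133 - (d + (h - 5)*3)*(-6) = 133 - (5 + (-3 - 5)*3)*(-6) = 133 - (5 - 8*3)*(-6) = 133 - (5 - 24)*(-6) = 133 - (-19)*(-6) = 133 - 1*114 = 133 - 114 = 19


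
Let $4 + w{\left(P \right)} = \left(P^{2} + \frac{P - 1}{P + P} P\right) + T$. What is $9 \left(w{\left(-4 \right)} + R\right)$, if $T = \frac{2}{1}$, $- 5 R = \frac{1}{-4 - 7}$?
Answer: $\frac{11403}{110} \approx 103.66$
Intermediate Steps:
$R = \frac{1}{55}$ ($R = - \frac{1}{5 \left(-4 - 7\right)} = - \frac{1}{5 \left(-11\right)} = \left(- \frac{1}{5}\right) \left(- \frac{1}{11}\right) = \frac{1}{55} \approx 0.018182$)
$T = 2$ ($T = 2 \cdot 1 = 2$)
$w{\left(P \right)} = - \frac{5}{2} + P^{2} + \frac{P}{2}$ ($w{\left(P \right)} = -4 + \left(\left(P^{2} + \frac{P - 1}{P + P} P\right) + 2\right) = -4 + \left(\left(P^{2} + \frac{-1 + P}{2 P} P\right) + 2\right) = -4 + \left(\left(P^{2} + \left(- \frac{1}{2} + \frac{P}{2}\right)\right) + 2\right) = -4 + \left(\left(- \frac{1}{2} + P^{2} + \frac{P}{2}\right) + 2\right) = -4 + \left(\frac{3}{2} + P^{2} + \frac{P}{2}\right) = - \frac{5}{2} + P^{2} + \frac{P}{2}$)
$9 \left(w{\left(-4 \right)} + R\right) = 9 \left(\left(- \frac{5}{2} + \left(-4\right)^{2} + \frac{1}{2} \left(-4\right)\right) + \frac{1}{55}\right) = 9 \left(\left(- \frac{5}{2} + 16 - 2\right) + \frac{1}{55}\right) = 9 \left(\frac{23}{2} + \frac{1}{55}\right) = 9 \cdot \frac{1267}{110} = \frac{11403}{110}$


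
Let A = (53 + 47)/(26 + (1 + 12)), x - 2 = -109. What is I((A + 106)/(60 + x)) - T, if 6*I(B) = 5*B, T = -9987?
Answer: 54907928/5499 ≈ 9985.1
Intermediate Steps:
x = -107 (x = 2 - 109 = -107)
A = 100/39 (A = 100/(26 + 13) = 100/39 ≈ 2.5641)
I(B) = 5*B/6 (I(B) = (5*B)/6 = 5*B/6)
I((A + 106)/(60 + x)) - T = 5*((100/39 + 106)/(60 - 107))/6 - 1*(-9987) = 5*((4234/39)/(-47))/6 + 9987 = 5*((4234/39)*(-1/47))/6 + 9987 = (⅚)*(-4234/1833) + 9987 = -10585/5499 + 9987 = 54907928/5499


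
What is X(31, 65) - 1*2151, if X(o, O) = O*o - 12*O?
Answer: -916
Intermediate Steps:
X(o, O) = -12*O + O*o
X(31, 65) - 1*2151 = 65*(-12 + 31) - 1*2151 = 65*19 - 2151 = 1235 - 2151 = -916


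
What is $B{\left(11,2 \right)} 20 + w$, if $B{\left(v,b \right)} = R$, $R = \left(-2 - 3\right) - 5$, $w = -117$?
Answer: $-317$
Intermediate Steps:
$R = -10$ ($R = \left(-2 + \left(-4 + 1\right)\right) - 5 = \left(-2 - 3\right) - 5 = -5 - 5 = -10$)
$B{\left(v,b \right)} = -10$
$B{\left(11,2 \right)} 20 + w = \left(-10\right) 20 - 117 = -200 - 117 = -317$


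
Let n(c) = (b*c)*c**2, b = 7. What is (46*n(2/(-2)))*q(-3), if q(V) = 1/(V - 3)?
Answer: 161/3 ≈ 53.667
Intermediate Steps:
q(V) = 1/(-3 + V)
n(c) = 7*c**3 (n(c) = (7*c)*c**2 = 7*c**3)
(46*n(2/(-2)))*q(-3) = (46*(7*(2/(-2))**3))/(-3 - 3) = (46*(7*(2*(-1/2))**3))/(-6) = (46*(7*(-1)**3))*(-1/6) = (46*(7*(-1)))*(-1/6) = (46*(-7))*(-1/6) = -322*(-1/6) = 161/3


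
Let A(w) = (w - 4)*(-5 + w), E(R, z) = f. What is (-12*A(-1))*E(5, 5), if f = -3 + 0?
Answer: 1080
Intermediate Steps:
f = -3
E(R, z) = -3
A(w) = (-5 + w)*(-4 + w) (A(w) = (-4 + w)*(-5 + w) = (-5 + w)*(-4 + w))
(-12*A(-1))*E(5, 5) = -12*(20 + (-1)² - 9*(-1))*(-3) = -12*(20 + 1 + 9)*(-3) = -12*30*(-3) = -360*(-3) = 1080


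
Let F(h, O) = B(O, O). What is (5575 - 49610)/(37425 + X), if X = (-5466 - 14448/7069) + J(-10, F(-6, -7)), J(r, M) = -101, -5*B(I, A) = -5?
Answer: -311283415/225189754 ≈ -1.3823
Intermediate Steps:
B(I, A) = 1 (B(I, A) = -1/5*(-5) = 1)
F(h, O) = 1
X = -39367571/7069 (X = (-5466 - 14448/7069) - 101 = -38653602/7069 - 101 = -39367571/7069 ≈ -5569.0)
(5575 - 49610)/(37425 + X) = (5575 - 49610)/(37425 - 39367571/7069) = -44035/225189754/7069 = -44035*7069/225189754 = -311283415/225189754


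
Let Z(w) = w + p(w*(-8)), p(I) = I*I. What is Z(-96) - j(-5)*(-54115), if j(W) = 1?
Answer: 643843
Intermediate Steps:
p(I) = I**2
Z(w) = w + 64*w**2 (Z(w) = w + (w*(-8))**2 = w + (-8*w)**2 = w + 64*w**2)
Z(-96) - j(-5)*(-54115) = -96*(1 + 64*(-96)) - (-54115) = -96*(1 - 6144) - 1*(-54115) = -96*(-6143) + 54115 = 589728 + 54115 = 643843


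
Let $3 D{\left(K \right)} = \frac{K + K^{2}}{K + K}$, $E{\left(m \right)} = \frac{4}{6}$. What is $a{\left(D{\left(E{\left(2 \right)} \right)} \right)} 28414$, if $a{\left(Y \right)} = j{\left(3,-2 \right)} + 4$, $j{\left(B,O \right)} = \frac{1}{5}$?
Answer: $\frac{596694}{5} \approx 1.1934 \cdot 10^{5}$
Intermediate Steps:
$E{\left(m \right)} = \frac{2}{3}$ ($E{\left(m \right)} = 4 \cdot \frac{1}{6} = \frac{2}{3}$)
$j{\left(B,O \right)} = \frac{1}{5}$
$D{\left(K \right)} = \frac{K + K^{2}}{6 K}$ ($D{\left(K \right)} = \frac{\left(K + K^{2}\right) \frac{1}{K + K}}{3} = \frac{\left(K + K^{2}\right) \frac{1}{2 K}}{3} = \frac{\frac{1}{2} \frac{1}{K} \left(K + K^{2}\right)}{3} = \frac{K + K^{2}}{6 K}$)
$a{\left(Y \right)} = \frac{21}{5}$ ($a{\left(Y \right)} = \frac{1}{5} + 4 = \frac{21}{5}$)
$a{\left(D{\left(E{\left(2 \right)} \right)} \right)} 28414 = \frac{21}{5} \cdot 28414 = \frac{596694}{5}$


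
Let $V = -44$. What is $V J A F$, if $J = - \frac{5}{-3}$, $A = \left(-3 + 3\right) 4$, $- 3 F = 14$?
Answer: $0$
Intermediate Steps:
$F = - \frac{14}{3}$ ($F = \left(- \frac{1}{3}\right) 14 = - \frac{14}{3} \approx -4.6667$)
$A = 0$ ($A = 0 \cdot 4 = 0$)
$J = \frac{5}{3}$ ($J = \left(-5\right) \left(- \frac{1}{3}\right) = \frac{5}{3} \approx 1.6667$)
$V J A F = - 44 \cdot \frac{5}{3} \cdot 0 \left(- \frac{14}{3}\right) = \left(-44\right) 0 \left(- \frac{14}{3}\right) = 0 \left(- \frac{14}{3}\right) = 0$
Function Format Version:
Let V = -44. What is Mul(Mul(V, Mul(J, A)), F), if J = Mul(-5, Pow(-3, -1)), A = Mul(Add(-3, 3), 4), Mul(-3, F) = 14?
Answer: 0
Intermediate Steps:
F = Rational(-14, 3) (F = Mul(Rational(-1, 3), 14) = Rational(-14, 3) ≈ -4.6667)
A = 0 (A = Mul(0, 4) = 0)
J = Rational(5, 3) (J = Mul(-5, Rational(-1, 3)) = Rational(5, 3) ≈ 1.6667)
Mul(Mul(V, Mul(J, A)), F) = Mul(Mul(-44, Mul(Rational(5, 3), 0)), Rational(-14, 3)) = Mul(Mul(-44, 0), Rational(-14, 3)) = Mul(0, Rational(-14, 3)) = 0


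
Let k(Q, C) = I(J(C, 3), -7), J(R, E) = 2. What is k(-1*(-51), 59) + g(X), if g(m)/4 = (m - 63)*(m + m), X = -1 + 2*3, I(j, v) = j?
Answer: -2318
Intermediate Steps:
X = 5 (X = -1 + 6 = 5)
k(Q, C) = 2
g(m) = 8*m*(-63 + m) (g(m) = 4*((m - 63)*(m + m)) = 4*((-63 + m)*(2*m)) = 4*(2*m*(-63 + m)) = 8*m*(-63 + m))
k(-1*(-51), 59) + g(X) = 2 + 8*5*(-63 + 5) = 2 + 8*5*(-58) = 2 - 2320 = -2318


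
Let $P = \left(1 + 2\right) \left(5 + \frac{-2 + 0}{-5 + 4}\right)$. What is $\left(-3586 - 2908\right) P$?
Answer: $-136374$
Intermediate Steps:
$P = 21$ ($P = 3 \left(5 - \frac{2}{-1}\right) = 3 \left(5 - -2\right) = 3 \left(5 + 2\right) = 3 \cdot 7 = 21$)
$\left(-3586 - 2908\right) P = \left(-3586 - 2908\right) 21 = \left(-6494\right) 21 = -136374$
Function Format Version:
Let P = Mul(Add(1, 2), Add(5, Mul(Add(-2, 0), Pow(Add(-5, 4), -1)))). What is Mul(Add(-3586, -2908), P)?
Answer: -136374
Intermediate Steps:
P = 21 (P = Mul(3, Add(5, Mul(-2, Pow(-1, -1)))) = Mul(3, Add(5, Mul(-2, -1))) = Mul(3, Add(5, 2)) = Mul(3, 7) = 21)
Mul(Add(-3586, -2908), P) = Mul(Add(-3586, -2908), 21) = Mul(-6494, 21) = -136374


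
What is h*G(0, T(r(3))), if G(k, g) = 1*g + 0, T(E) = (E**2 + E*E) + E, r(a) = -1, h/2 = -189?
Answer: -378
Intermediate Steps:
h = -378 (h = 2*(-189) = -378)
T(E) = E + 2*E**2 (T(E) = (E**2 + E**2) + E = 2*E**2 + E = E + 2*E**2)
G(k, g) = g (G(k, g) = g + 0 = g)
h*G(0, T(r(3))) = -(-378)*(1 + 2*(-1)) = -(-378)*(1 - 2) = -(-378)*(-1) = -378*1 = -378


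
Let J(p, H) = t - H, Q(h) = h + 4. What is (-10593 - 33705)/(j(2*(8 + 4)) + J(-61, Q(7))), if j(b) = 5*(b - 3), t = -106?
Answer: 7383/2 ≈ 3691.5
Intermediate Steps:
Q(h) = 4 + h
j(b) = -15 + 5*b (j(b) = 5*(-3 + b) = -15 + 5*b)
J(p, H) = -106 - H
(-10593 - 33705)/(j(2*(8 + 4)) + J(-61, Q(7))) = (-10593 - 33705)/((-15 + 5*(2*(8 + 4))) + (-106 - (4 + 7))) = -44298/((-15 + 5*(2*12)) + (-106 - 1*11)) = -44298/((-15 + 5*24) + (-106 - 11)) = -44298/((-15 + 120) - 117) = -44298/(105 - 117) = -44298/(-12) = -44298*(-1/12) = 7383/2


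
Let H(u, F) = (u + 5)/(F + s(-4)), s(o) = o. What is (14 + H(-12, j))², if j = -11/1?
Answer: 47089/225 ≈ 209.28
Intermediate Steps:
j = -11 (j = -11*1 = -11)
H(u, F) = (5 + u)/(-4 + F) (H(u, F) = (u + 5)/(F - 4) = (5 + u)/(-4 + F))
(14 + H(-12, j))² = (14 + (5 - 12)/(-4 - 11))² = (14 - 7/(-15))² = (14 - 1/15*(-7))² = (14 + 7/15)² = (217/15)² = 47089/225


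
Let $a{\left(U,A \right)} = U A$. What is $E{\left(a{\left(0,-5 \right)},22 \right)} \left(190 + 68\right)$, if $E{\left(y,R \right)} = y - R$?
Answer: $-5676$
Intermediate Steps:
$a{\left(U,A \right)} = A U$
$E{\left(a{\left(0,-5 \right)},22 \right)} \left(190 + 68\right) = \left(\left(-5\right) 0 - 22\right) \left(190 + 68\right) = \left(0 - 22\right) 258 = \left(-22\right) 258 = -5676$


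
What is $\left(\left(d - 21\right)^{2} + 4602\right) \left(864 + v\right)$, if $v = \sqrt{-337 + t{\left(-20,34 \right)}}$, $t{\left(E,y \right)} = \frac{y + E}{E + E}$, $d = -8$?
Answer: $4702752 + \frac{5443 i \sqrt{33735}}{10} \approx 4.7028 \cdot 10^{6} + 99972.0 i$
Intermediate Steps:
$t{\left(E,y \right)} = \frac{E + y}{2 E}$
$v = \frac{i \sqrt{33735}}{10}$ ($v = \sqrt{-337 + \frac{-20 + 34}{2 \left(-20\right)}} = \sqrt{-337 + \frac{1}{2} \left(- \frac{1}{20}\right) 14} = \sqrt{-337 - \frac{7}{20}} = \sqrt{- \frac{6747}{20}} = \frac{i \sqrt{33735}}{10} \approx 18.367 i$)
$\left(\left(d - 21\right)^{2} + 4602\right) \left(864 + v\right) = \left(\left(-8 - 21\right)^{2} + 4602\right) \left(864 + \frac{i \sqrt{33735}}{10}\right) = \left(\left(-29\right)^{2} + 4602\right) \left(864 + \frac{i \sqrt{33735}}{10}\right) = \left(841 + 4602\right) \left(864 + \frac{i \sqrt{33735}}{10}\right) = 5443 \left(864 + \frac{i \sqrt{33735}}{10}\right) = 4702752 + \frac{5443 i \sqrt{33735}}{10}$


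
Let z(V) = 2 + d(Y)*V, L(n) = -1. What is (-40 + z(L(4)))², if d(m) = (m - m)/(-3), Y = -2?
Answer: 1444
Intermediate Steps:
d(m) = 0 (d(m) = 0*(-⅓) = 0)
z(V) = 2 (z(V) = 2 + 0*V = 2 + 0 = 2)
(-40 + z(L(4)))² = (-40 + 2)² = (-38)² = 1444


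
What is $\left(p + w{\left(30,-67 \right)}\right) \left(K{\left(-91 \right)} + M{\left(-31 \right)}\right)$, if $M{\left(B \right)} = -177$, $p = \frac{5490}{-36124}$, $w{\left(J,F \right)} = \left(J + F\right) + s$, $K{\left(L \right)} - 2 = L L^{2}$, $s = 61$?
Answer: $- \frac{162335406639}{9031} \approx -1.7975 \cdot 10^{7}$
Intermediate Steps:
$K{\left(L \right)} = 2 + L^{3}$ ($K{\left(L \right)} = 2 + L L^{2} = 2 + L^{3}$)
$w{\left(J,F \right)} = 61 + F + J$ ($w{\left(J,F \right)} = \left(J + F\right) + 61 = \left(F + J\right) + 61 = 61 + F + J$)
$p = - \frac{2745}{18062}$ ($p = 5490 \left(- \frac{1}{36124}\right) = - \frac{2745}{18062} \approx -0.15198$)
$\left(p + w{\left(30,-67 \right)}\right) \left(K{\left(-91 \right)} + M{\left(-31 \right)}\right) = \left(- \frac{2745}{18062} + \left(61 - 67 + 30\right)\right) \left(\left(2 + \left(-91\right)^{3}\right) - 177\right) = \left(- \frac{2745}{18062} + 24\right) \left(\left(2 - 753571\right) - 177\right) = \frac{430743 \left(-753569 - 177\right)}{18062} = \frac{430743}{18062} \left(-753746\right) = - \frac{162335406639}{9031}$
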